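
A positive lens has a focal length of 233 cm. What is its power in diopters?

f = 233 cm = 2.33 m.
P = 1/f = 1/(2.33 m) = +0.429 D.

P = +0.429 D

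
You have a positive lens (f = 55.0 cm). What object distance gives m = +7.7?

47.9 cm

m = −d_i/d_o ⇒ d_i = −m·d_o.
1/f = 1/d_o + 1/d_i = 1/d_o − 1/(m·d_o) = (1 − 1/m)/d_o, so d_o = f(1 − 1/m) = (55.00)(1 − 1/(+7.7)) = 47.9 cm.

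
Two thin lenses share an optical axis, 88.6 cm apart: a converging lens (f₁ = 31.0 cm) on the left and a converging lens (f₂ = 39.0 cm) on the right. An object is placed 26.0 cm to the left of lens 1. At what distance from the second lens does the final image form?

46.2 cm

Lens 1: 1/d_i1 = 1/f₁ − 1/d_o1 = 1/(31.0) − 1/(26.0) = -0.006203, so d_i1 = -161.2 cm.
The intermediate image is 161.2 cm to the left of lens 1 (virtual), which is 88.6 − (-161.2) = 249.8 cm to the left of lens 2, so d_o2 = +249.8 cm.
Lens 2: 1/d_i2 = 1/f₂ − 1/d_o2 = 1/(39.0) − 1/(249.8) = 0.02164, so d_i2 = 46.2 cm.
The final image is real, 46.2 cm to the right of lens 2 (overall magnification ≈ -1.1).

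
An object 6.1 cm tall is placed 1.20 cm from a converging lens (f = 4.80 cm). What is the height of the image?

1/d_i = 1/f − 1/d_o = 1/(4.800) − 1/(1.20) = -0.6250, so d_i = -1.600 cm.
m = −d_i/d_o = +1.333.
|h_i| = |m|·h_o = 1.333 × 6.1 = 8.13 cm. The image is virtual, upright and enlarged, on the same side as the object.

8.13 cm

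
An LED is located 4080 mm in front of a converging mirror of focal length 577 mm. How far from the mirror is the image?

Mirror equation: 1/d_i = 1/f − 1/d_o = 1/(577.0) − 1/(4080) = 0.001733 − 0.0002451 = 0.001488, so d_i = 672 mm.
The image is real, inverted and reduced, in front of the mirror.

672 mm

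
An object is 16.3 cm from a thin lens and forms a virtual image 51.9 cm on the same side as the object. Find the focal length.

f = 23.8 cm (converging)

Virtual image ⇒ d_i = −51.9 cm.
1/f = 1/d_o + 1/d_i = 1/(16.3) + 1/(-51.9) = 0.04208, so f = 23.8 cm.
Since f is positive, the thin lens is converging.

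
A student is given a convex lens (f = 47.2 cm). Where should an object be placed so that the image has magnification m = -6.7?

m = −d_i/d_o ⇒ d_i = −m·d_o.
1/f = 1/d_o + 1/d_i = 1/d_o − 1/(m·d_o) = (1 − 1/m)/d_o, so d_o = f(1 − 1/m) = (47.20)(1 − 1/(-6.7)) = 54.2 cm.

54.2 cm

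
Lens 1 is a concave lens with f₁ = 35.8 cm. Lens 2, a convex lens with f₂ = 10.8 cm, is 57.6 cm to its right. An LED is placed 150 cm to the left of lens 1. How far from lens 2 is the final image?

Lens 1 is diverging, so f₁ = −35.8 cm.
Lens 1: 1/d_i1 = 1/f₁ − 1/d_o1 = 1/(-35.8) − 1/(150) = -0.03460, so d_i1 = -28.90 cm.
The intermediate image is 28.90 cm to the left of lens 1 (virtual), which is 57.6 − (-28.90) = 86.50 cm to the left of lens 2, so d_o2 = +86.50 cm.
Lens 2: 1/d_i2 = 1/f₂ − 1/d_o2 = 1/(10.8) − 1/(86.50) = 0.08103, so d_i2 = 12.3 cm.
The final image is real, 12.3 cm to the right of lens 2 (overall magnification ≈ -0.027).

12.3 cm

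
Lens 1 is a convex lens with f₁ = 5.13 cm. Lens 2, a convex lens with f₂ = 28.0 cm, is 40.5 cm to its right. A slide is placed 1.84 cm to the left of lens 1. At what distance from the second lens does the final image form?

79.0 cm

Lens 1: 1/d_i1 = 1/f₁ − 1/d_o1 = 1/(5.13) − 1/(1.84) = -0.3485, so d_i1 = -2.869 cm.
The intermediate image is 2.869 cm to the left of lens 1 (virtual), which is 40.5 − (-2.869) = 43.37 cm to the left of lens 2, so d_o2 = +43.37 cm.
Lens 2: 1/d_i2 = 1/f₂ − 1/d_o2 = 1/(28.0) − 1/(43.37) = 0.01266, so d_i2 = 79.0 cm.
The final image is real, 79.0 cm to the right of lens 2 (overall magnification ≈ -2.8).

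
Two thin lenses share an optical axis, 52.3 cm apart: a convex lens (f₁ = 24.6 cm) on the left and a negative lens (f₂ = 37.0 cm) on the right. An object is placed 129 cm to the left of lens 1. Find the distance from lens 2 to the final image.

13.8 cm

Lens 1: 1/d_i1 = 1/f₁ − 1/d_o1 = 1/(24.6) − 1/(129) = 0.03290, so d_i1 = 30.40 cm.
The intermediate image is 30.40 cm to the right of lens 1, which is 52.3 − (30.40) = 21.90 cm to the left of lens 2, so d_o2 = +21.90 cm.
Lens 2 is diverging, so f₂ = −37.0 cm.
Lens 2: 1/d_i2 = 1/f₂ − 1/d_o2 = 1/(-37.0) − 1/(21.90) = -0.07269, so d_i2 = -13.8 cm.
The final image is virtual, 13.8 cm to the left of lens 2 (overall magnification ≈ -0.15).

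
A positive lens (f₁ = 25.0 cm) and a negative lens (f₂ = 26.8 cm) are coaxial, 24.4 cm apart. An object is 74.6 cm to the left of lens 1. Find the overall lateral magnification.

m = -0.993

Lens 1: 1/d_i1 = 1/(25.0) − 1/(74.6) = 0.02660, so d_i1 = 37.60 cm; m₁ = −d_i1/d_o1 = -0.5040.
d_o2 = 24.4 − (37.60) = -13.20 cm (virtual object).
f₂ = −26.8 cm (diverging).
Lens 2: 1/d_i2 = 1/(-26.8) − 1/(-13.20) = 0.03844, so d_i2 = 26.01 cm; m₂ = −d_i2/d_o2 = +1.971.
m = m₁·m₂ = (-0.5040)(+1.971) = -0.993.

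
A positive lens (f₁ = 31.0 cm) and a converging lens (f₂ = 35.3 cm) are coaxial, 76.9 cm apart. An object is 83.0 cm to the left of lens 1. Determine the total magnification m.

Lens 1: 1/d_i1 = 1/(31.0) − 1/(83.0) = 0.02021, so d_i1 = 49.48 cm; m₁ = −d_i1/d_o1 = -0.5961.
d_o2 = 76.9 − (49.48) = 27.42 cm.
Lens 2: 1/d_i2 = 1/(35.3) − 1/(27.42) = -0.008141, so d_i2 = -122.8 cm; m₂ = −d_i2/d_o2 = +4.480.
m = m₁·m₂ = (-0.5961)(+4.480) = -2.67.

m = -2.67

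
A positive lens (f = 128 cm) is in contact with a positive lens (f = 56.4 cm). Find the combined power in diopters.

P₁ = 1/f₁ = 1/(1.28 m) = +0.7812 D; P₂ = 1/f₂ = 1/(0.564 m) = +1.773 D.
For thin lenses in contact, P = P₁ + P₂ = (+0.7812) + (+1.773) = +2.55 D.

P = +2.55 D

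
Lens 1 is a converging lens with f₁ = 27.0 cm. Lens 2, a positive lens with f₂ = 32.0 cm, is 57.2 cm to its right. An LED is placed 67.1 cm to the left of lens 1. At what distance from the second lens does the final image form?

Lens 1: 1/d_i1 = 1/f₁ − 1/d_o1 = 1/(27.0) − 1/(67.1) = 0.02213, so d_i1 = 45.18 cm.
The intermediate image is 45.18 cm to the right of lens 1, which is 57.2 − (45.18) = 12.02 cm to the left of lens 2, so d_o2 = +12.02 cm.
Lens 2: 1/d_i2 = 1/f₂ − 1/d_o2 = 1/(32.0) − 1/(12.02) = -0.05194, so d_i2 = -19.3 cm.
The final image is virtual, 19.3 cm to the left of lens 2 (overall magnification ≈ -1.1).

19.3 cm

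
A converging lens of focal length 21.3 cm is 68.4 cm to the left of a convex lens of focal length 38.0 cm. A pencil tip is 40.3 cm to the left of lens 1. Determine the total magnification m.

Lens 1: 1/d_i1 = 1/(21.3) − 1/(40.3) = 0.02213, so d_i1 = 45.18 cm; m₁ = −d_i1/d_o1 = -1.121.
d_o2 = 68.4 − (45.18) = 23.22 cm.
Lens 2: 1/d_i2 = 1/(38.0) − 1/(23.22) = -0.01675, so d_i2 = -59.70 cm; m₂ = −d_i2/d_o2 = +2.571.
m = m₁·m₂ = (-1.121)(+2.571) = -2.88.

m = -2.88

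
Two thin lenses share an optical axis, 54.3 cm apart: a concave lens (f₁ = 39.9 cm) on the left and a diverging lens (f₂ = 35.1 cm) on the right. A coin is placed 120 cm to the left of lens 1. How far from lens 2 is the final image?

24.8 cm

Lens 1 is diverging, so f₁ = −39.9 cm.
Lens 1: 1/d_i1 = 1/f₁ − 1/d_o1 = 1/(-39.9) − 1/(120) = -0.03340, so d_i1 = -29.94 cm.
The intermediate image is 29.94 cm to the left of lens 1 (virtual), which is 54.3 − (-29.94) = 84.24 cm to the left of lens 2, so d_o2 = +84.24 cm.
Lens 2 is diverging, so f₂ = −35.1 cm.
Lens 2: 1/d_i2 = 1/f₂ − 1/d_o2 = 1/(-35.1) − 1/(84.24) = -0.04036, so d_i2 = -24.8 cm.
The final image is virtual, 24.8 cm to the left of lens 2 (overall magnification ≈ 0.073).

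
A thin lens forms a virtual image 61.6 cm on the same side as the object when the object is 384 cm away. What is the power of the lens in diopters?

Virtual image ⇒ d_i = −61.6 cm.
1/f = 1/d_o + 1/d_i = 1/(384) + 1/(-61.6) = -0.01363 cm⁻¹.
f = -73.37 cm = -0.7337 m, so P = 1/f = -1.36 D.

P = -1.36 D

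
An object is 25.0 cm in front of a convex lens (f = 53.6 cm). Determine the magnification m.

m = +1.87

1/d_i = 1/f − 1/d_o = 1/(53.60) − 1/(25.0) = -0.02134, so d_i = -46.85 cm.
m = −d_i/d_o = −(-46.85)/(25.0) = +1.87.
The image is virtual, upright and enlarged, on the same side as the object.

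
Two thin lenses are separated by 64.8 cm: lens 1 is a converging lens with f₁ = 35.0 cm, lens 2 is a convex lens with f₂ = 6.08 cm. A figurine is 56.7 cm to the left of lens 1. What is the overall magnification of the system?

Lens 1: 1/d_i1 = 1/(35.0) − 1/(56.7) = 0.01093, so d_i1 = 91.45 cm; m₁ = −d_i1/d_o1 = -1.613.
d_o2 = 64.8 − (91.45) = -26.65 cm (virtual object).
Lens 2: 1/d_i2 = 1/(6.08) − 1/(-26.65) = 0.2020, so d_i2 = 4.951 cm; m₂ = −d_i2/d_o2 = +0.1858.
m = m₁·m₂ = (-1.613)(+0.1858) = -0.300.

m = -0.300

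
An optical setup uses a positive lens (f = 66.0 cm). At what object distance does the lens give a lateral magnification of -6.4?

m = −d_i/d_o ⇒ d_i = −m·d_o.
1/f = 1/d_o + 1/d_i = 1/d_o − 1/(m·d_o) = (1 − 1/m)/d_o, so d_o = f(1 − 1/m) = (66.00)(1 − 1/(-6.4)) = 76.3 cm.

76.3 cm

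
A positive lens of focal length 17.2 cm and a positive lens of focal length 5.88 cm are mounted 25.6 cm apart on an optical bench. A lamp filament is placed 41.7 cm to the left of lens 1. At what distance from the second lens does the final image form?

Lens 1: 1/d_i1 = 1/f₁ − 1/d_o1 = 1/(17.2) − 1/(41.7) = 0.03416, so d_i1 = 29.28 cm.
The intermediate image is 29.28 cm to the right of lens 1, which lies 3.680 cm to the right of lens 2 — a virtual object — so d_o2 = −3.680 cm.
Lens 2: 1/d_i2 = 1/f₂ − 1/d_o2 = 1/(5.88) − 1/(-3.680) = 0.4418, so d_i2 = 2.26 cm.
The final image is real, 2.26 cm to the right of lens 2 (overall magnification ≈ -0.43).

2.26 cm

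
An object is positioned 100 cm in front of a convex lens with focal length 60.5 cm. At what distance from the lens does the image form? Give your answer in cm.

153 cm

Thin-lens equation: 1/d_i = 1/f − 1/d_o = 1/(60.50) − 1/(100) = 0.01653 − 0.01000 = 0.006529, so d_i = 153 cm.
The image is real, inverted and enlarged, on the far side of the lens.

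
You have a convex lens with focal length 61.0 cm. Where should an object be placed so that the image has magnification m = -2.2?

88.7 cm

m = −d_i/d_o ⇒ d_i = −m·d_o.
1/f = 1/d_o + 1/d_i = 1/d_o − 1/(m·d_o) = (1 − 1/m)/d_o, so d_o = f(1 − 1/m) = (61.00)(1 − 1/(-2.2)) = 88.7 cm.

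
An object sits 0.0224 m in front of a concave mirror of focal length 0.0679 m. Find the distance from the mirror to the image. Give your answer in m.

0.0334 m

Mirror equation: 1/d_i = 1/f − 1/d_o = 1/(0.06790) − 1/(0.0224) = 14.73 − 44.64 = -29.92, so d_i = -0.0334 m.
The image is virtual, upright and enlarged, behind the mirror.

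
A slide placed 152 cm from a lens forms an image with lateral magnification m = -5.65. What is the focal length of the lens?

m = −d_i/d_o ⇒ d_i = −m·d_o = −(-5.65)·(152) = 858.8 cm.
1/f = 1/d_o + 1/d_i = 1/(152) + 1/(858.8) = 0.007743, so f = 129 cm.
Since f is positive, the lens is converging.

f = 129 cm (converging)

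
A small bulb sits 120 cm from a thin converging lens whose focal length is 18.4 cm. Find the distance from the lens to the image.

Lens equation: 1/q = 1/f − 1/p = 1/(18.40) − 1/(120) = 0.05435 − 0.008333 = 0.04601, so q = 21.7 cm.
The image is real, inverted and reduced, on the far side of the lens.

21.7 cm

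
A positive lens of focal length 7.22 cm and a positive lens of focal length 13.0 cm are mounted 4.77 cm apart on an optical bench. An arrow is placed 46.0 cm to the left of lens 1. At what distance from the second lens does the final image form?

2.94 cm

Lens 1: 1/d_i1 = 1/f₁ − 1/d_o1 = 1/(7.22) − 1/(46.0) = 0.1168, so d_i1 = 8.564 cm.
The intermediate image is 8.564 cm to the right of lens 1, which lies 3.794 cm to the right of lens 2 — a virtual object — so d_o2 = −3.794 cm.
Lens 2: 1/d_i2 = 1/f₂ − 1/d_o2 = 1/(13.0) − 1/(-3.794) = 0.3405, so d_i2 = 2.94 cm.
The final image is real, 2.94 cm to the right of lens 2 (overall magnification ≈ -0.14).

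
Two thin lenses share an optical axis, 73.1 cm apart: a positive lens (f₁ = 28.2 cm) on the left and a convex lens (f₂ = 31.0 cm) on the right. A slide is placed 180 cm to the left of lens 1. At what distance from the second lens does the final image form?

Lens 1: 1/d_i1 = 1/f₁ − 1/d_o1 = 1/(28.2) − 1/(180) = 0.02991, so d_i1 = 33.44 cm.
The intermediate image is 33.44 cm to the right of lens 1, which is 73.1 − (33.44) = 39.66 cm to the left of lens 2, so d_o2 = +39.66 cm.
Lens 2: 1/d_i2 = 1/f₂ − 1/d_o2 = 1/(31.0) − 1/(39.66) = 0.007044, so d_i2 = 142 cm.
The final image is real, 142 cm to the right of lens 2 (overall magnification ≈ 0.66).

142 cm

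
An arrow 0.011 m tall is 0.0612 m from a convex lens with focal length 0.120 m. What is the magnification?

1/d_i = 1/f − 1/d_o = 1/(0.1200) − 1/(0.0612) = -8.007, so d_i = -0.1249 m.
m = −d_i/d_o = −(-0.1249)/(0.0612) = +2.04.
The image is virtual, upright and enlarged, on the same side as the object.

m = +2.04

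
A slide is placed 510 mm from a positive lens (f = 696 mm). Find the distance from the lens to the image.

Lens equation: 1/v = 1/f − 1/u = 1/(696.0) − 1/(510) = 0.001437 − 0.001961 = -0.0005240, so v = -1910 mm.
The image is virtual, upright and enlarged, on the same side as the object.

1910 mm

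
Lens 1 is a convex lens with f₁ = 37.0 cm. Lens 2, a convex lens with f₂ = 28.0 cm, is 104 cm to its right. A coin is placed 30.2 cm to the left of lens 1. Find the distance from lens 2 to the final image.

31.3 cm

Lens 1: 1/d_i1 = 1/f₁ − 1/d_o1 = 1/(37.0) − 1/(30.2) = -0.006086, so d_i1 = -164.3 cm.
The intermediate image is 164.3 cm to the left of lens 1 (virtual), which is 104 − (-164.3) = 268.3 cm to the left of lens 2, so d_o2 = +268.3 cm.
Lens 2: 1/d_i2 = 1/f₂ − 1/d_o2 = 1/(28.0) − 1/(268.3) = 0.03199, so d_i2 = 31.3 cm.
The final image is real, 31.3 cm to the right of lens 2 (overall magnification ≈ -0.63).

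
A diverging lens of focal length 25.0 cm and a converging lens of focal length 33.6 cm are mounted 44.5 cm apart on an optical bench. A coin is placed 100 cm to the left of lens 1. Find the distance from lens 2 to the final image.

Lens 1 is diverging, so f₁ = −25.0 cm.
Lens 1: 1/d_i1 = 1/f₁ − 1/d_o1 = 1/(-25.0) − 1/(100) = -0.05000, so d_i1 = -20.00 cm.
The intermediate image is 20.00 cm to the left of lens 1 (virtual), which is 44.5 − (-20.00) = 64.50 cm to the left of lens 2, so d_o2 = +64.50 cm.
Lens 2: 1/d_i2 = 1/f₂ − 1/d_o2 = 1/(33.6) − 1/(64.50) = 0.01426, so d_i2 = 70.1 cm.
The final image is real, 70.1 cm to the right of lens 2 (overall magnification ≈ -0.22).

70.1 cm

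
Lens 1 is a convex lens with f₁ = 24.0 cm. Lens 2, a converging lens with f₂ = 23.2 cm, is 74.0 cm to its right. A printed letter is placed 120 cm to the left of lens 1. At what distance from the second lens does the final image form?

Lens 1: 1/d_i1 = 1/f₁ − 1/d_o1 = 1/(24.0) − 1/(120) = 0.03333, so d_i1 = 30.00 cm.
The intermediate image is 30.00 cm to the right of lens 1, which is 74.0 − (30.00) = 44.00 cm to the left of lens 2, so d_o2 = +44.00 cm.
Lens 2: 1/d_i2 = 1/f₂ − 1/d_o2 = 1/(23.2) − 1/(44.00) = 0.02038, so d_i2 = 49.1 cm.
The final image is real, 49.1 cm to the right of lens 2 (overall magnification ≈ 0.28).

49.1 cm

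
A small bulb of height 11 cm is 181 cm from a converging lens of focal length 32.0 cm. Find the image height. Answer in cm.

2.36 cm

1/d_i = 1/f − 1/d_o = 1/(32.00) − 1/(181) = 0.02573, so d_i = 38.87 cm.
m = −d_i/d_o = -0.2148.
|h_i| = |m|·h_o = 0.2148 × 11 = 2.36 cm. The image is real, inverted and reduced, on the far side of the lens.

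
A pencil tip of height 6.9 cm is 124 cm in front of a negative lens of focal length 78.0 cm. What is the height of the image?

2.66 cm

For a negative lens, f = -78.0 cm.
1/d_i = 1/f − 1/d_o = 1/(-78.00) − 1/(124) = -0.02089, so d_i = -47.88 cm.
m = −d_i/d_o = +0.3861.
|h_i| = |m|·h_o = 0.3861 × 6.9 = 2.66 cm. The image is virtual, upright and reduced, on the same side as the object.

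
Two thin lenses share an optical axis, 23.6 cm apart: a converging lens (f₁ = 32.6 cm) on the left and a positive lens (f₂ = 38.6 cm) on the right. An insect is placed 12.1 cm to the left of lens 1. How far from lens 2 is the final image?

Lens 1: 1/d_i1 = 1/f₁ − 1/d_o1 = 1/(32.6) − 1/(12.1) = -0.05197, so d_i1 = -19.24 cm.
The intermediate image is 19.24 cm to the left of lens 1 (virtual), which is 23.6 − (-19.24) = 42.84 cm to the left of lens 2, so d_o2 = +42.84 cm.
Lens 2: 1/d_i2 = 1/f₂ − 1/d_o2 = 1/(38.6) − 1/(42.84) = 0.002564, so d_i2 = 390 cm.
The final image is real, 390 cm to the right of lens 2 (overall magnification ≈ -14).

390 cm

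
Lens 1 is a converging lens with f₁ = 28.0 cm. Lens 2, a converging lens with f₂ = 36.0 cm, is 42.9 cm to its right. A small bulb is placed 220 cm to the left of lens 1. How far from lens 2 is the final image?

15.5 cm

Lens 1: 1/d_i1 = 1/f₁ − 1/d_o1 = 1/(28.0) − 1/(220) = 0.03117, so d_i1 = 32.08 cm.
The intermediate image is 32.08 cm to the right of lens 1, which is 42.9 − (32.08) = 10.82 cm to the left of lens 2, so d_o2 = +10.82 cm.
Lens 2: 1/d_i2 = 1/f₂ − 1/d_o2 = 1/(36.0) − 1/(10.82) = -0.06464, so d_i2 = -15.5 cm.
The final image is virtual, 15.5 cm to the left of lens 2 (overall magnification ≈ -0.21).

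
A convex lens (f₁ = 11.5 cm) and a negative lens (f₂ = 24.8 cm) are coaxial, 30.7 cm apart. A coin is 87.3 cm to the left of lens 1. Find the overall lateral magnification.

Lens 1: 1/d_i1 = 1/(11.5) − 1/(87.3) = 0.07550, so d_i1 = 13.24 cm; m₁ = −d_i1/d_o1 = -0.1517.
d_o2 = 30.7 − (13.24) = 17.46 cm.
f₂ = −24.8 cm (diverging).
Lens 2: 1/d_i2 = 1/(-24.8) − 1/(17.46) = -0.09760, so d_i2 = -10.25 cm; m₂ = −d_i2/d_o2 = +0.5868.
m = m₁·m₂ = (-0.1517)(+0.5868) = -0.0890.

m = -0.0890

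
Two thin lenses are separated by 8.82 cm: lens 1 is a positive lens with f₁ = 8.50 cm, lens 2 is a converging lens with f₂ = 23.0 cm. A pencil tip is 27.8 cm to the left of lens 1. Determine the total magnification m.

Lens 1: 1/d_i1 = 1/(8.50) − 1/(27.8) = 0.08168, so d_i1 = 12.24 cm; m₁ = −d_i1/d_o1 = -0.4403.
d_o2 = 8.82 − (12.24) = -3.420 cm (virtual object).
Lens 2: 1/d_i2 = 1/(23.0) − 1/(-3.420) = 0.3359, so d_i2 = 2.977 cm; m₂ = −d_i2/d_o2 = +0.8706.
m = m₁·m₂ = (-0.4403)(+0.8706) = -0.383.

m = -0.383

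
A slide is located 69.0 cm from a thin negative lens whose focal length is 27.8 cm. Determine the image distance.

19.8 cm

For a negative lens, f = -27.8 cm.
Lens equation: 1/v = 1/f − 1/u = 1/(-27.80) − 1/(69.0) = -0.03597 − 0.01449 = -0.05046, so v = -19.8 cm.
The image is virtual, upright and reduced, on the same side as the object.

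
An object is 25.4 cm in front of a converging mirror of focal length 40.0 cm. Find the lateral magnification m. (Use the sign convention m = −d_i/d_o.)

m = +2.74

1/d_i = 1/f − 1/d_o = 1/(40.00) − 1/(25.4) = -0.01437, so d_i = -69.59 cm.
m = −d_i/d_o = −(-69.59)/(25.4) = +2.74.
The image is virtual, upright and enlarged, behind the mirror.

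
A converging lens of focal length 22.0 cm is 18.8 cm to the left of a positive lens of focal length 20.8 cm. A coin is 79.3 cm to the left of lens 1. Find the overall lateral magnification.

m = -0.246

Lens 1: 1/d_i1 = 1/(22.0) − 1/(79.3) = 0.03284, so d_i1 = 30.45 cm; m₁ = −d_i1/d_o1 = -0.3840.
d_o2 = 18.8 − (30.45) = -11.65 cm (virtual object).
Lens 2: 1/d_i2 = 1/(20.8) − 1/(-11.65) = 0.1339, so d_i2 = 7.467 cm; m₂ = −d_i2/d_o2 = +0.6410.
m = m₁·m₂ = (-0.3840)(+0.6410) = -0.246.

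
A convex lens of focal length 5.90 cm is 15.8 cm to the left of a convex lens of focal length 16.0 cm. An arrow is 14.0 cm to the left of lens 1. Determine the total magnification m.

Lens 1: 1/d_i1 = 1/(5.90) − 1/(14.0) = 0.09806, so d_i1 = 10.20 cm; m₁ = −d_i1/d_o1 = -0.7286.
d_o2 = 15.8 − (10.20) = 5.600 cm.
Lens 2: 1/d_i2 = 1/(16.0) − 1/(5.600) = -0.1161, so d_i2 = -8.615 cm; m₂ = −d_i2/d_o2 = +1.538.
m = m₁·m₂ = (-0.7286)(+1.538) = -1.12.

m = -1.12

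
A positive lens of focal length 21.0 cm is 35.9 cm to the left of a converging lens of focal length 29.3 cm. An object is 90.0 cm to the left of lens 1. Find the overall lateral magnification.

m = -0.429

Lens 1: 1/d_i1 = 1/(21.0) − 1/(90.0) = 0.03651, so d_i1 = 27.39 cm; m₁ = −d_i1/d_o1 = -0.3043.
d_o2 = 35.9 − (27.39) = 8.510 cm.
Lens 2: 1/d_i2 = 1/(29.3) − 1/(8.510) = -0.08338, so d_i2 = -11.99 cm; m₂ = −d_i2/d_o2 = +1.409.
m = m₁·m₂ = (-0.3043)(+1.409) = -0.429.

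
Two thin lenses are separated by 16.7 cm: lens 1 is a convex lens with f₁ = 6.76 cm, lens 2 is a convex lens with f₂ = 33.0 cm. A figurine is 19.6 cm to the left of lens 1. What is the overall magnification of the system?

m = -0.653

Lens 1: 1/d_i1 = 1/(6.76) − 1/(19.6) = 0.09691, so d_i1 = 10.32 cm; m₁ = −d_i1/d_o1 = -0.5265.
d_o2 = 16.7 − (10.32) = 6.380 cm.
Lens 2: 1/d_i2 = 1/(33.0) − 1/(6.380) = -0.1264, so d_i2 = -7.909 cm; m₂ = −d_i2/d_o2 = +1.240.
m = m₁·m₂ = (-0.5265)(+1.240) = -0.653.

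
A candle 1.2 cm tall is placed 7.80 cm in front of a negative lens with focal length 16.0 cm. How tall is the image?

0.807 cm

For a negative lens, f = -16.0 cm.
1/d_i = 1/f − 1/d_o = 1/(-16.00) − 1/(7.80) = -0.1907, so d_i = -5.244 cm.
m = −d_i/d_o = +0.6723.
|h_i| = |m|·h_o = 0.6723 × 1.2 = 0.807 cm. The image is virtual, upright and reduced, on the same side as the object.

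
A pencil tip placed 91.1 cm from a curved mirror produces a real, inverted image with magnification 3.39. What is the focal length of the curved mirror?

m = −d_i/d_o ⇒ d_i = −m·d_o = −(-3.39)·(91.1) = 308.8 cm.
1/f = 1/d_o + 1/d_i = 1/(91.1) + 1/(308.8) = 0.01422, so f = 70.3 cm.
Since f is positive, the curved mirror is concave.

f = 70.3 cm (concave)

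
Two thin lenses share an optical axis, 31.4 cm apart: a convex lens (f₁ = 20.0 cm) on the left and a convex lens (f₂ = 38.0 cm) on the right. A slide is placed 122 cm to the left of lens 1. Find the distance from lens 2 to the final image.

Lens 1: 1/d_i1 = 1/f₁ − 1/d_o1 = 1/(20.0) − 1/(122) = 0.04180, so d_i1 = 23.92 cm.
The intermediate image is 23.92 cm to the right of lens 1, which is 31.4 − (23.92) = 7.480 cm to the left of lens 2, so d_o2 = +7.480 cm.
Lens 2: 1/d_i2 = 1/f₂ − 1/d_o2 = 1/(38.0) − 1/(7.480) = -0.1074, so d_i2 = -9.31 cm.
The final image is virtual, 9.31 cm to the left of lens 2 (overall magnification ≈ -0.24).

9.31 cm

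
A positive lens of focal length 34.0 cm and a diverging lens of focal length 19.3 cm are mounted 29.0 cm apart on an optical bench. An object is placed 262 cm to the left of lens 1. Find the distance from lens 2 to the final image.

Lens 1: 1/d_i1 = 1/f₁ − 1/d_o1 = 1/(34.0) − 1/(262) = 0.02559, so d_i1 = 39.07 cm.
The intermediate image is 39.07 cm to the right of lens 1, which lies 10.07 cm to the right of lens 2 — a virtual object — so d_o2 = −10.07 cm.
Lens 2 is diverging, so f₂ = −19.3 cm.
Lens 2: 1/d_i2 = 1/f₂ − 1/d_o2 = 1/(-19.3) − 1/(-10.07) = 0.04749, so d_i2 = 21.1 cm.
The final image is real, 21.1 cm to the right of lens 2 (overall magnification ≈ -0.31).

21.1 cm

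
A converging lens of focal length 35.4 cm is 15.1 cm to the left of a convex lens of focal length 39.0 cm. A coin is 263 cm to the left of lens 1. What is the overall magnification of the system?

m = -0.0936

Lens 1: 1/d_i1 = 1/(35.4) − 1/(263) = 0.02445, so d_i1 = 40.91 cm; m₁ = −d_i1/d_o1 = -0.1556.
d_o2 = 15.1 − (40.91) = -25.81 cm (virtual object).
Lens 2: 1/d_i2 = 1/(39.0) − 1/(-25.81) = 0.06439, so d_i2 = 15.53 cm; m₂ = −d_i2/d_o2 = +0.6018.
m = m₁·m₂ = (-0.1556)(+0.6018) = -0.0936.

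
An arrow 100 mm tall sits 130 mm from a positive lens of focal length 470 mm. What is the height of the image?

1/d_i = 1/f − 1/d_o = 1/(470.0) − 1/(130) = -0.005565, so d_i = -179.7 mm.
m = −d_i/d_o = +1.382.
|h_i| = |m|·h_o = 1.382 × 100 = 138 mm. The image is virtual, upright and enlarged, on the same side as the object.

138 mm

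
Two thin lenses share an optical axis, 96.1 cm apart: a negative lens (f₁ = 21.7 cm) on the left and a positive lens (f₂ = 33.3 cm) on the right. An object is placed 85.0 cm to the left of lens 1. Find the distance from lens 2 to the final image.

Lens 1 is diverging, so f₁ = −21.7 cm.
Lens 1: 1/d_i1 = 1/f₁ − 1/d_o1 = 1/(-21.7) − 1/(85.0) = -0.05785, so d_i1 = -17.29 cm.
The intermediate image is 17.29 cm to the left of lens 1 (virtual), which is 96.1 − (-17.29) = 113.4 cm to the left of lens 2, so d_o2 = +113.4 cm.
Lens 2: 1/d_i2 = 1/f₂ − 1/d_o2 = 1/(33.3) − 1/(113.4) = 0.02121, so d_i2 = 47.1 cm.
The final image is real, 47.1 cm to the right of lens 2 (overall magnification ≈ -0.085).

47.1 cm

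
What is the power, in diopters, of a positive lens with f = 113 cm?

f = 113 cm = 1.13 m.
P = 1/f = 1/(1.13 m) = +0.885 D.

P = +0.885 D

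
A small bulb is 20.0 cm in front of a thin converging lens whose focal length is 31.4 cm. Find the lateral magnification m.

m = +2.75

1/d_i = 1/f − 1/d_o = 1/(31.40) − 1/(20.0) = -0.01815, so d_i = -55.09 cm.
m = −d_i/d_o = −(-55.09)/(20.0) = +2.75.
The image is virtual, upright and enlarged, on the same side as the object.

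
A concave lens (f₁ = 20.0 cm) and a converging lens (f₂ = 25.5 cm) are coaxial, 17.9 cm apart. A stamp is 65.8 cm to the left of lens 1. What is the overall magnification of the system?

m = -0.768

f₁ = −20.0 cm (diverging).
Lens 1: 1/d_i1 = 1/(-20.0) − 1/(65.8) = -0.06520, so d_i1 = -15.34 cm; m₁ = −d_i1/d_o1 = +0.2331.
d_o2 = 17.9 − (-15.34) = 33.24 cm.
Lens 2: 1/d_i2 = 1/(25.5) − 1/(33.24) = 0.009131, so d_i2 = 109.5 cm; m₂ = −d_i2/d_o2 = -3.295.
m = m₁·m₂ = (+0.2331)(-3.295) = -0.768.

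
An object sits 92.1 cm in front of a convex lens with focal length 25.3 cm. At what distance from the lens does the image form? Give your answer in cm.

Thin-lens equation: 1/q = 1/f − 1/p = 1/(25.30) − 1/(92.1) = 0.03953 − 0.01086 = 0.02867, so q = 34.9 cm.
The image is real, inverted and reduced, on the far side of the lens.

34.9 cm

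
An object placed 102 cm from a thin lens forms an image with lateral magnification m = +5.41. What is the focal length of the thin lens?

m = −d_i/d_o ⇒ d_i = −m·d_o = −(+5.41)·(102) = -551.8 cm.
1/f = 1/d_o + 1/d_i = 1/(102) + 1/(-551.8) = 0.007992, so f = 125 cm.
Since f is positive, the thin lens is converging.

f = 125 cm (converging)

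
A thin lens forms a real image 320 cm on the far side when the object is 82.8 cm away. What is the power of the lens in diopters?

d_i = +320 cm.
1/f = 1/d_o + 1/d_i = 1/(82.8) + 1/(320) = 0.01520 cm⁻¹.
f = 65.78 cm = 0.6578 m, so P = 1/f = +1.52 D.

P = +1.52 D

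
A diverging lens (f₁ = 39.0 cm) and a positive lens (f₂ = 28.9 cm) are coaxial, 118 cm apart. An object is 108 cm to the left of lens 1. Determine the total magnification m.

f₁ = −39.0 cm (diverging).
Lens 1: 1/d_i1 = 1/(-39.0) − 1/(108) = -0.03490, so d_i1 = -28.65 cm; m₁ = −d_i1/d_o1 = +0.2653.
d_o2 = 118 − (-28.65) = 146.7 cm.
Lens 2: 1/d_i2 = 1/(28.9) − 1/(146.7) = 0.02779, so d_i2 = 35.99 cm; m₂ = −d_i2/d_o2 = -0.2453.
m = m₁·m₂ = (+0.2653)(-0.2453) = -0.0651.

m = -0.0651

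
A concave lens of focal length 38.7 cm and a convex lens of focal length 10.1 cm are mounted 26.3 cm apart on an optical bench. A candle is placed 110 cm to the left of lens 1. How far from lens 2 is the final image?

Lens 1 is diverging, so f₁ = −38.7 cm.
Lens 1: 1/d_i1 = 1/f₁ − 1/d_o1 = 1/(-38.7) − 1/(110) = -0.03493, so d_i1 = -28.63 cm.
The intermediate image is 28.63 cm to the left of lens 1 (virtual), which is 26.3 − (-28.63) = 54.93 cm to the left of lens 2, so d_o2 = +54.93 cm.
Lens 2: 1/d_i2 = 1/f₂ − 1/d_o2 = 1/(10.1) − 1/(54.93) = 0.08080, so d_i2 = 12.4 cm.
The final image is real, 12.4 cm to the right of lens 2 (overall magnification ≈ -0.059).

12.4 cm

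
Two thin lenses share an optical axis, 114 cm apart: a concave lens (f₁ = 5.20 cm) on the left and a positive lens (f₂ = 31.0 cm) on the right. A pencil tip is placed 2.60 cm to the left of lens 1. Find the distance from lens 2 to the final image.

42.3 cm

Lens 1 is diverging, so f₁ = −5.20 cm.
Lens 1: 1/d_i1 = 1/f₁ − 1/d_o1 = 1/(-5.20) − 1/(2.60) = -0.5769, so d_i1 = -1.733 cm.
The intermediate image is 1.733 cm to the left of lens 1 (virtual), which is 114 − (-1.733) = 115.7 cm to the left of lens 2, so d_o2 = +115.7 cm.
Lens 2: 1/d_i2 = 1/f₂ − 1/d_o2 = 1/(31.0) − 1/(115.7) = 0.02362, so d_i2 = 42.3 cm.
The final image is real, 42.3 cm to the right of lens 2 (overall magnification ≈ -0.24).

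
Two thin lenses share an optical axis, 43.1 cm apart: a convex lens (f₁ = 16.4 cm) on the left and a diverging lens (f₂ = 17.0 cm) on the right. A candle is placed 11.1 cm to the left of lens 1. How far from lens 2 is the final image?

13.9 cm

Lens 1: 1/d_i1 = 1/f₁ − 1/d_o1 = 1/(16.4) − 1/(11.1) = -0.02911, so d_i1 = -34.35 cm.
The intermediate image is 34.35 cm to the left of lens 1 (virtual), which is 43.1 − (-34.35) = 77.45 cm to the left of lens 2, so d_o2 = +77.45 cm.
Lens 2 is diverging, so f₂ = −17.0 cm.
Lens 2: 1/d_i2 = 1/f₂ − 1/d_o2 = 1/(-17.0) − 1/(77.45) = -0.07174, so d_i2 = -13.9 cm.
The final image is virtual, 13.9 cm to the left of lens 2 (overall magnification ≈ 0.56).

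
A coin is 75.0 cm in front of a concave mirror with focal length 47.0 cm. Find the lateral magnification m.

1/d_i = 1/f − 1/d_o = 1/(47.00) − 1/(75.0) = 0.007943, so d_i = 125.9 cm.
m = −d_i/d_o = −(125.9)/(75.0) = -1.68.
The image is real, inverted and enlarged, in front of the mirror.

m = -1.68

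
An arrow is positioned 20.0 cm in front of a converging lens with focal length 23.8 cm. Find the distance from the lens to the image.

Thin-lens equation: 1/d_i = 1/f − 1/d_o = 1/(23.80) − 1/(20.0) = 0.04202 − 0.05000 = -0.007983, so d_i = -125 cm.
The image is virtual, upright and enlarged, on the same side as the object.

125 cm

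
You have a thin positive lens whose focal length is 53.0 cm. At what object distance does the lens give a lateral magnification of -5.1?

m = −d_i/d_o ⇒ d_i = −m·d_o.
1/f = 1/d_o + 1/d_i = 1/d_o − 1/(m·d_o) = (1 − 1/m)/d_o, so d_o = f(1 − 1/m) = (53.00)(1 − 1/(-5.1)) = 63.4 cm.

63.4 cm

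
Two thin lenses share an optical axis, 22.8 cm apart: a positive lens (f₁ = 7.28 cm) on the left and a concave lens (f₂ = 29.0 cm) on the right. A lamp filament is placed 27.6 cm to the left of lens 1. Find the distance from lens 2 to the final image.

Lens 1: 1/d_i1 = 1/f₁ − 1/d_o1 = 1/(7.28) − 1/(27.6) = 0.1011, so d_i1 = 9.888 cm.
The intermediate image is 9.888 cm to the right of lens 1, which is 22.8 − (9.888) = 12.91 cm to the left of lens 2, so d_o2 = +12.91 cm.
Lens 2 is diverging, so f₂ = −29.0 cm.
Lens 2: 1/d_i2 = 1/f₂ − 1/d_o2 = 1/(-29.0) − 1/(12.91) = -0.1119, so d_i2 = -8.93 cm.
The final image is virtual, 8.93 cm to the left of lens 2 (overall magnification ≈ -0.25).

8.93 cm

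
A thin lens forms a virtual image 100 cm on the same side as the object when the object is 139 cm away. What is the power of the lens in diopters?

Virtual image ⇒ d_i = −100 cm.
1/f = 1/d_o + 1/d_i = 1/(139) + 1/(-100) = -0.002806 cm⁻¹.
f = -356.4 cm = -3.564 m, so P = 1/f = -0.281 D.

P = -0.281 D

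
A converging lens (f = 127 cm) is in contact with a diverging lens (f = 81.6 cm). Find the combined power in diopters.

P₁ = 1/f₁ = 1/(1.27 m) = +0.7874 D; P₂ = 1/f₂ = 1/(-0.816 m) = -1.225 D.
For thin lenses in contact, P = P₁ + P₂ = (+0.7874) + (-1.225) = -0.438 D.

P = -0.438 D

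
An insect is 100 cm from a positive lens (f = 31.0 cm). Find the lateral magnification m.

1/d_i = 1/f − 1/d_o = 1/(31.00) − 1/(100) = 0.02226, so d_i = 44.93 cm.
m = −d_i/d_o = −(44.93)/(100) = -0.449.
The image is real, inverted and reduced, on the far side of the lens.

m = -0.449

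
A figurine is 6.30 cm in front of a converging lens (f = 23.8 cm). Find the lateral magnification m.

m = +1.36

1/d_i = 1/f − 1/d_o = 1/(23.80) − 1/(6.30) = -0.1167, so d_i = -8.568 cm.
m = −d_i/d_o = −(-8.568)/(6.30) = +1.36.
The image is virtual, upright and enlarged, on the same side as the object.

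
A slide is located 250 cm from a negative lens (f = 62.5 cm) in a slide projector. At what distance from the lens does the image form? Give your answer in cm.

50.0 cm

For a negative lens, f = -62.5 cm.
Thin-lens equation: 1/q = 1/f − 1/p = 1/(-62.50) − 1/(250) = -0.01600 − 0.004000 = -0.02000, so q = -50.0 cm.
The image is virtual, upright and reduced, on the same side as the object.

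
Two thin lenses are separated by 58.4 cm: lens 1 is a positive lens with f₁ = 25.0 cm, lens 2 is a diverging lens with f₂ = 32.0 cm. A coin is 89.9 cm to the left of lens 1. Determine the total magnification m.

Lens 1: 1/d_i1 = 1/(25.0) − 1/(89.9) = 0.02888, so d_i1 = 34.63 cm; m₁ = −d_i1/d_o1 = -0.3852.
d_o2 = 58.4 − (34.63) = 23.77 cm.
f₂ = −32.0 cm (diverging).
Lens 2: 1/d_i2 = 1/(-32.0) − 1/(23.77) = -0.07332, so d_i2 = -13.64 cm; m₂ = −d_i2/d_o2 = +0.5738.
m = m₁·m₂ = (-0.3852)(+0.5738) = -0.221.

m = -0.221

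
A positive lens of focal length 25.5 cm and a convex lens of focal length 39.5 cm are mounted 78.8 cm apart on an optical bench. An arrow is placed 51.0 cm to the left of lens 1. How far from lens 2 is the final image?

93.9 cm

Lens 1: 1/d_i1 = 1/f₁ − 1/d_o1 = 1/(25.5) − 1/(51.0) = 0.01961, so d_i1 = 51.00 cm.
The intermediate image is 51.00 cm to the right of lens 1, which is 78.8 − (51.00) = 27.80 cm to the left of lens 2, so d_o2 = +27.80 cm.
Lens 2: 1/d_i2 = 1/f₂ − 1/d_o2 = 1/(39.5) − 1/(27.80) = -0.01065, so d_i2 = -93.9 cm.
The final image is virtual, 93.9 cm to the left of lens 2 (overall magnification ≈ -3.4).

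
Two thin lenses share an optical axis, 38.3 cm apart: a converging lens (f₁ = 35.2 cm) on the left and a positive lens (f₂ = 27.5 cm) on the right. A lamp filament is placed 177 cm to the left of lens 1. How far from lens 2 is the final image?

4.68 cm

Lens 1: 1/d_i1 = 1/f₁ − 1/d_o1 = 1/(35.2) − 1/(177) = 0.02276, so d_i1 = 43.94 cm.
The intermediate image is 43.94 cm to the right of lens 1, which lies 5.640 cm to the right of lens 2 — a virtual object — so d_o2 = −5.640 cm.
Lens 2: 1/d_i2 = 1/f₂ − 1/d_o2 = 1/(27.5) − 1/(-5.640) = 0.2137, so d_i2 = 4.68 cm.
The final image is real, 4.68 cm to the right of lens 2 (overall magnification ≈ -0.21).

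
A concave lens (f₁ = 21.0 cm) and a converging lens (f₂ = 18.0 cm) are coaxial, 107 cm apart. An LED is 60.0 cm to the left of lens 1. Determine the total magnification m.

f₁ = −21.0 cm (diverging).
Lens 1: 1/d_i1 = 1/(-21.0) − 1/(60.0) = -0.06429, so d_i1 = -15.56 cm; m₁ = −d_i1/d_o1 = +0.2593.
d_o2 = 107 − (-15.56) = 122.6 cm.
Lens 2: 1/d_i2 = 1/(18.0) − 1/(122.6) = 0.04740, so d_i2 = 21.10 cm; m₂ = −d_i2/d_o2 = -0.1721.
m = m₁·m₂ = (+0.2593)(-0.1721) = -0.0446.

m = -0.0446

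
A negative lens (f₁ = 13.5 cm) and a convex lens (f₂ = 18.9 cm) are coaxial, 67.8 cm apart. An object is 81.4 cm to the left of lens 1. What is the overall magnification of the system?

m = -0.0445

f₁ = −13.5 cm (diverging).
Lens 1: 1/d_i1 = 1/(-13.5) − 1/(81.4) = -0.08636, so d_i1 = -11.58 cm; m₁ = −d_i1/d_o1 = +0.1423.
d_o2 = 67.8 − (-11.58) = 79.38 cm.
Lens 2: 1/d_i2 = 1/(18.9) − 1/(79.38) = 0.04031, so d_i2 = 24.81 cm; m₂ = −d_i2/d_o2 = -0.3125.
m = m₁·m₂ = (+0.1423)(-0.3125) = -0.0445.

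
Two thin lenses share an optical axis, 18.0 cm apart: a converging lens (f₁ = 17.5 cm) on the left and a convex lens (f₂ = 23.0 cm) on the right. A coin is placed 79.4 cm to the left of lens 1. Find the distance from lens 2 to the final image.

3.73 cm

Lens 1: 1/d_i1 = 1/f₁ − 1/d_o1 = 1/(17.5) − 1/(79.4) = 0.04455, so d_i1 = 22.45 cm.
The intermediate image is 22.45 cm to the right of lens 1, which lies 4.450 cm to the right of lens 2 — a virtual object — so d_o2 = −4.450 cm.
Lens 2: 1/d_i2 = 1/f₂ − 1/d_o2 = 1/(23.0) − 1/(-4.450) = 0.2682, so d_i2 = 3.73 cm.
The final image is real, 3.73 cm to the right of lens 2 (overall magnification ≈ -0.24).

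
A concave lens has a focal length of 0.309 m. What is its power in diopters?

P = -3.24 D

For a concave lens, f = −0.309 m.
P = 1/f = 1/(-0.309 m) = -3.24 D.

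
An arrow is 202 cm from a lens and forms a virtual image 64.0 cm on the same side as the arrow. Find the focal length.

Virtual image ⇒ d_i = −64.0 cm.
1/f = 1/d_o + 1/d_i = 1/(202) + 1/(-64.0) = -0.01067, so f = -93.7 cm.
Since f is negative, the lens is diverging.

f = -93.7 cm (diverging)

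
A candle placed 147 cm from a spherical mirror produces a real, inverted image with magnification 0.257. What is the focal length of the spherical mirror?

f = 30.1 cm (concave)

m = −d_i/d_o ⇒ d_i = −m·d_o = −(-0.257)·(147) = 37.78 cm.
1/f = 1/d_o + 1/d_i = 1/(147) + 1/(37.78) = 0.03327, so f = 30.1 cm.
Since f is positive, the spherical mirror is concave.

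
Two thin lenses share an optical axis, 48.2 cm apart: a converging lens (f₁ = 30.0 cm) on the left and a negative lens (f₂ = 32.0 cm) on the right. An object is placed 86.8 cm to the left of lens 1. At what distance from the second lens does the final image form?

2.19 cm

Lens 1: 1/d_i1 = 1/f₁ − 1/d_o1 = 1/(30.0) − 1/(86.8) = 0.02181, so d_i1 = 45.85 cm.
The intermediate image is 45.85 cm to the right of lens 1, which is 48.2 − (45.85) = 2.350 cm to the left of lens 2, so d_o2 = +2.350 cm.
Lens 2 is diverging, so f₂ = −32.0 cm.
Lens 2: 1/d_i2 = 1/f₂ − 1/d_o2 = 1/(-32.0) − 1/(2.350) = -0.4568, so d_i2 = -2.19 cm.
The final image is virtual, 2.19 cm to the left of lens 2 (overall magnification ≈ -0.49).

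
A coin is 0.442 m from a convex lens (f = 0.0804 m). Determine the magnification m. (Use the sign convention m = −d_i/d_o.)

m = -0.222

1/d_i = 1/f − 1/d_o = 1/(0.08040) − 1/(0.442) = 10.18, so d_i = 0.09828 m.
m = −d_i/d_o = −(0.09828)/(0.442) = -0.222.
The image is real, inverted and reduced, on the far side of the lens.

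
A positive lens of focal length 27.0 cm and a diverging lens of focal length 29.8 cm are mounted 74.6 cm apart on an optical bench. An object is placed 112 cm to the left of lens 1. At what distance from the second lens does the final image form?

16.9 cm

Lens 1: 1/d_i1 = 1/f₁ − 1/d_o1 = 1/(27.0) − 1/(112) = 0.02811, so d_i1 = 35.58 cm.
The intermediate image is 35.58 cm to the right of lens 1, which is 74.6 − (35.58) = 39.02 cm to the left of lens 2, so d_o2 = +39.02 cm.
Lens 2 is diverging, so f₂ = −29.8 cm.
Lens 2: 1/d_i2 = 1/f₂ − 1/d_o2 = 1/(-29.8) − 1/(39.02) = -0.05918, so d_i2 = -16.9 cm.
The final image is virtual, 16.9 cm to the left of lens 2 (overall magnification ≈ -0.14).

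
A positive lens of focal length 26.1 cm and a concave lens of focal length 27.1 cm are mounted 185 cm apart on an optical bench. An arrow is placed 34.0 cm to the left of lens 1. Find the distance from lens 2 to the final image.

Lens 1: 1/d_i1 = 1/f₁ − 1/d_o1 = 1/(26.1) − 1/(34.0) = 0.008902, so d_i1 = 112.3 cm.
The intermediate image is 112.3 cm to the right of lens 1, which is 185 − (112.3) = 72.70 cm to the left of lens 2, so d_o2 = +72.70 cm.
Lens 2 is diverging, so f₂ = −27.1 cm.
Lens 2: 1/d_i2 = 1/f₂ − 1/d_o2 = 1/(-27.1) − 1/(72.70) = -0.05066, so d_i2 = -19.7 cm.
The final image is virtual, 19.7 cm to the left of lens 2 (overall magnification ≈ -0.90).

19.7 cm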